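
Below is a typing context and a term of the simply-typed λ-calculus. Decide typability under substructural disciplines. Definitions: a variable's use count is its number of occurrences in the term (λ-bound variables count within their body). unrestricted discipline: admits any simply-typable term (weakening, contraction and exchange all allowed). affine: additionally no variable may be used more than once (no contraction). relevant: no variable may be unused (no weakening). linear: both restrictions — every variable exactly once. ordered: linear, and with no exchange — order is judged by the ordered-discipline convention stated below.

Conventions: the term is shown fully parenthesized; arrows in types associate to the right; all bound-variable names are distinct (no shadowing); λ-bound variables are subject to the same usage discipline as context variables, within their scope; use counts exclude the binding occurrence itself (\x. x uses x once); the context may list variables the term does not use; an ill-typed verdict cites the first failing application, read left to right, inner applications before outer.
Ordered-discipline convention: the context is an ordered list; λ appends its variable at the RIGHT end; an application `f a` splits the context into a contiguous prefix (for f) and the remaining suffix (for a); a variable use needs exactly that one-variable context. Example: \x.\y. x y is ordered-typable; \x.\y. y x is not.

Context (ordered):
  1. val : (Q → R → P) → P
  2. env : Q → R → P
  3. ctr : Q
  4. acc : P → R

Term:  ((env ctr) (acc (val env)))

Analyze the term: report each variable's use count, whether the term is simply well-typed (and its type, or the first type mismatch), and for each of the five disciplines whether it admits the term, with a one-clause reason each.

use counts: val ×1, env ×2, ctr ×1, acc ×1
order of uses: env, ctr, acc, val, env
typing: well-typed — term : P
ordered: ✗ — repeated use of env ×2
linear: ✗ — repeated use of env ×2
affine: ✗ — repeated use of env ×2
relevant: ✓ — none of val, env, ctr, acc goes unused
unrestricted: ✓ — well-typed at P; no restrictions here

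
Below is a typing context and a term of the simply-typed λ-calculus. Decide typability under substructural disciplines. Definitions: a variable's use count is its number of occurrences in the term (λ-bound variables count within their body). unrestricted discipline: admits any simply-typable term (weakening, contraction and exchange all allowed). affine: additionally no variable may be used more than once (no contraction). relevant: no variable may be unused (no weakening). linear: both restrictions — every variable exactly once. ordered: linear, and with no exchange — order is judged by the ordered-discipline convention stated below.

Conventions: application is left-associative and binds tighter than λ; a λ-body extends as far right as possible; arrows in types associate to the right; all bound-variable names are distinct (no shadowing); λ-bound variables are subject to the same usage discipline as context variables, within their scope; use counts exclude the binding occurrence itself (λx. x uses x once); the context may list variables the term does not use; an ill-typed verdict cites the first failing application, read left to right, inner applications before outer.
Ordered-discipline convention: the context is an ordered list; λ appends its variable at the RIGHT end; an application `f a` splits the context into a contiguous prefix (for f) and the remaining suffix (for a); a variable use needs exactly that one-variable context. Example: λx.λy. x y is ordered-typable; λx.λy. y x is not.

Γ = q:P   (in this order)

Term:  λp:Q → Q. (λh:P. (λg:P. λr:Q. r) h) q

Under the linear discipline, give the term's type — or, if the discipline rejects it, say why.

not well-typed under linear — p, g left unused
usage: q: 1, p (bound): 0, h (bound): 1, g (bound): 0, r (bound): 1
uses in reading order: r, h, q
typing: well-typed — term : (Q → Q) → Q → Q
per-discipline verdicts: ordered ✗ · linear ✗ · affine ✓ · relevant ✗ · unrestricted ✓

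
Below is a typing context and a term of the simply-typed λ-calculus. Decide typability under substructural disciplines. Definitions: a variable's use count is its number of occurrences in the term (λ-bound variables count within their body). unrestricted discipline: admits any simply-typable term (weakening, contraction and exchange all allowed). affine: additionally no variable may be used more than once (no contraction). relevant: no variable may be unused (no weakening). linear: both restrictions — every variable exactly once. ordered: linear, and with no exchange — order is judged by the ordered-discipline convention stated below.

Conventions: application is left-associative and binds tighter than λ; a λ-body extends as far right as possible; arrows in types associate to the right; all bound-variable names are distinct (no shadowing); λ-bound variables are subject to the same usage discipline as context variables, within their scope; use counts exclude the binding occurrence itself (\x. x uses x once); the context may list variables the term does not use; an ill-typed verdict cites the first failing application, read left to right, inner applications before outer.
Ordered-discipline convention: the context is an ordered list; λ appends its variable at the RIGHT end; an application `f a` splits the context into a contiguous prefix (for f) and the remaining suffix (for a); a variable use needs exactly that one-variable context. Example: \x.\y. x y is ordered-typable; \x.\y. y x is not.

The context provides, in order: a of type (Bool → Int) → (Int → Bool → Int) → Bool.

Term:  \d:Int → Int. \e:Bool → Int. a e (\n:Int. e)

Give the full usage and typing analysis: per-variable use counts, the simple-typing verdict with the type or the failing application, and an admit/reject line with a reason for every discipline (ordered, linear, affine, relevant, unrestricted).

variable uses: a ×1; d (λ-bound) ×0; e (λ-bound) ×2; n (λ-bound) ×0
uses in reading order: a, e, e
typing: the term checks, with type (Int → Int) → (Bool → Int) → Bool
ordered: ✗, uses contraction: e ×2; unused: d, n — weakening required
linear: ✗, uses contraction: e ×2; unused: d, n — weakening required
affine: ✗, uses contraction: e ×2
relevant: ✗, unused: d, n — weakening required
unrestricted: ✓, well-typed at (Int → Int) → (Bool → Int) → Bool; no restrictions here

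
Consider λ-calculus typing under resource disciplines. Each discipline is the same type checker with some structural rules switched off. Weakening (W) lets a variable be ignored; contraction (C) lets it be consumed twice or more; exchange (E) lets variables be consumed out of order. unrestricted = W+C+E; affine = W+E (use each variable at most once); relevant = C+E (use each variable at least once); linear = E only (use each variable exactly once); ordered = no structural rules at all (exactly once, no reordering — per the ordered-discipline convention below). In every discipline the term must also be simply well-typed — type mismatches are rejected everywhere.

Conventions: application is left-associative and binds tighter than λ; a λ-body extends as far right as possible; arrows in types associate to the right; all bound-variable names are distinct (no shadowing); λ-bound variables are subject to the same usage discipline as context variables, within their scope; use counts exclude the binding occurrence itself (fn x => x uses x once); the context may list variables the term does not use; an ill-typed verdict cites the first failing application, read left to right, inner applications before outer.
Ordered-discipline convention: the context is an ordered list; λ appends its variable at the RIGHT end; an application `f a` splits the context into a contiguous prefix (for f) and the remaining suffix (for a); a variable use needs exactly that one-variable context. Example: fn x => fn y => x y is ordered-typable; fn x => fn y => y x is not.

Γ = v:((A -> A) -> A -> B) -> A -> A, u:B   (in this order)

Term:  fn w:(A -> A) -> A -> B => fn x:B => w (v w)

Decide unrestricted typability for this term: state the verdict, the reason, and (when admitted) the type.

yes — well-typed at ((A -> A) -> A -> B) -> B -> A -> B; no restrictions here; term : ((A -> A) -> A -> B) -> B -> A -> B
usage: v ×1; u ×0; w (λ-bound) ×2; x (λ-bound) ×0
use order (left to right): w, v, w
typing: the term checks, with type ((A -> A) -> A -> B) -> B -> A -> B
per-discipline verdicts: ordered ✗ | linear ✗ | affine ✗ | relevant ✗ | unrestricted ✓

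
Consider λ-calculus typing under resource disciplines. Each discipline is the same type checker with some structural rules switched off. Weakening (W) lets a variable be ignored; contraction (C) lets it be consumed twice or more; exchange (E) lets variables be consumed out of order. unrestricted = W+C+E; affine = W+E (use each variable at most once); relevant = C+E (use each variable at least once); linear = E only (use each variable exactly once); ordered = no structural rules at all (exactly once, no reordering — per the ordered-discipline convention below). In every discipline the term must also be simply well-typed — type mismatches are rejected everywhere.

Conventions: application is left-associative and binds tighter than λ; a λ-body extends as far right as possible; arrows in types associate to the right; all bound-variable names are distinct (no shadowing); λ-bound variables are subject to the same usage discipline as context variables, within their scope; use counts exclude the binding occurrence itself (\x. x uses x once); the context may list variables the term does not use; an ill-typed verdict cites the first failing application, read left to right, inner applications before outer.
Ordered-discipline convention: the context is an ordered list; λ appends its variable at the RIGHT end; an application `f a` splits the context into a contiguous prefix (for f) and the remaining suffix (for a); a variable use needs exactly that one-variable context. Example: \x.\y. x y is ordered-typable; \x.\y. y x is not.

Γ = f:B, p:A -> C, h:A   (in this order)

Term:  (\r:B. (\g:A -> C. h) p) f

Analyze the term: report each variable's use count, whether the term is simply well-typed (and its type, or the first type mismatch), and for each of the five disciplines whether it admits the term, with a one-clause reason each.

usage: f ×1; p ×1; h ×1; r [bound] ×0; g [bound] ×0
order of uses: h, p, f
typing: ✓ — A
ordered: ✗ — r, g never used (weakening)
linear: ✗ — r, g never used (weakening)
affine: ✓ — no duplicate uses among f, p, h, r, g
relevant: ✗ — r, g never used (weakening)
unrestricted: ✓ — typability at A is all that's needed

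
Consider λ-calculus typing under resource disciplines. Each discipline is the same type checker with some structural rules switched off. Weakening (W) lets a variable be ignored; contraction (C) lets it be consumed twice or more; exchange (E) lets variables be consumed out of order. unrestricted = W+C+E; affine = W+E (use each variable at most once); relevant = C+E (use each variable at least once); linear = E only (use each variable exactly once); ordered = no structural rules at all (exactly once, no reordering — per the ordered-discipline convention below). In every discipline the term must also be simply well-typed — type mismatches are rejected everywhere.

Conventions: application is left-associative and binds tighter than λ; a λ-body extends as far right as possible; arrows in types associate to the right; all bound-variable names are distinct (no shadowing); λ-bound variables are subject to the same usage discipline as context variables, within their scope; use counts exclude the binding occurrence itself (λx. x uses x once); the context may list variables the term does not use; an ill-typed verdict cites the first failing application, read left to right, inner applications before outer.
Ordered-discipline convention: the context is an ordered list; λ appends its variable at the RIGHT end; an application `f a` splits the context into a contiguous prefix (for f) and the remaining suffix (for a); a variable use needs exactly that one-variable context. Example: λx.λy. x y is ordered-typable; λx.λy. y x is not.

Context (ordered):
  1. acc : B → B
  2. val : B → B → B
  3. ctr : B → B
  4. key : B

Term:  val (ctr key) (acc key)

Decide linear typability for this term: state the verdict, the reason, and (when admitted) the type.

no — needs contraction — key ×2
counts: acc=1, val=1, ctr=1, key=2
uses in reading order: val, ctr, key, acc, key
typing: the term checks, with type B
summary: ordered ✗; linear ✗; affine ✗; relevant ✓; unrestricted ✓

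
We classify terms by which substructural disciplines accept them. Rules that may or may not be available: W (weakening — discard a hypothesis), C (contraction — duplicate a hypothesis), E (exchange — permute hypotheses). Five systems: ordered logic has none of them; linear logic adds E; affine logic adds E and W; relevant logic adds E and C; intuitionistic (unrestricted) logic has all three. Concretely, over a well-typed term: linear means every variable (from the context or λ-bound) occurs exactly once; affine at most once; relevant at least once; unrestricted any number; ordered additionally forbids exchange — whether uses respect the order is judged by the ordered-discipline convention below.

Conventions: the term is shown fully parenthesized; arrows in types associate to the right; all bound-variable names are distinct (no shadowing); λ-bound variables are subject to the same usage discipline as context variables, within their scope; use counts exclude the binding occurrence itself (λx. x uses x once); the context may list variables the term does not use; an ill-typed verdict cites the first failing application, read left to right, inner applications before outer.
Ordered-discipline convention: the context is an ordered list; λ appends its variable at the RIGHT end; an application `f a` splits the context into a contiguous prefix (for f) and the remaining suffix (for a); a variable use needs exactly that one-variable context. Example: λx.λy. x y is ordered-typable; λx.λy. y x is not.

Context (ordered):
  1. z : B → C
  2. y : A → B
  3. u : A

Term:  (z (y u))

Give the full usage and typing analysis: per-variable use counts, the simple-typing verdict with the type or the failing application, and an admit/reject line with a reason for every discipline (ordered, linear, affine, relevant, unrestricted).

usage: z ×1; y ×1; u ×1
use order (left to right): z, y, u
typing: well-typed at C
ordered: ✓, z, y, u: once each, no exchange needed
linear: ✓, each of z, y, u used exactly once
affine: ✓, at most one use each (z, y, u)
relevant: ✓, none of z, y, u goes unused
unrestricted: ✓, simply typable at C; W, C, E all held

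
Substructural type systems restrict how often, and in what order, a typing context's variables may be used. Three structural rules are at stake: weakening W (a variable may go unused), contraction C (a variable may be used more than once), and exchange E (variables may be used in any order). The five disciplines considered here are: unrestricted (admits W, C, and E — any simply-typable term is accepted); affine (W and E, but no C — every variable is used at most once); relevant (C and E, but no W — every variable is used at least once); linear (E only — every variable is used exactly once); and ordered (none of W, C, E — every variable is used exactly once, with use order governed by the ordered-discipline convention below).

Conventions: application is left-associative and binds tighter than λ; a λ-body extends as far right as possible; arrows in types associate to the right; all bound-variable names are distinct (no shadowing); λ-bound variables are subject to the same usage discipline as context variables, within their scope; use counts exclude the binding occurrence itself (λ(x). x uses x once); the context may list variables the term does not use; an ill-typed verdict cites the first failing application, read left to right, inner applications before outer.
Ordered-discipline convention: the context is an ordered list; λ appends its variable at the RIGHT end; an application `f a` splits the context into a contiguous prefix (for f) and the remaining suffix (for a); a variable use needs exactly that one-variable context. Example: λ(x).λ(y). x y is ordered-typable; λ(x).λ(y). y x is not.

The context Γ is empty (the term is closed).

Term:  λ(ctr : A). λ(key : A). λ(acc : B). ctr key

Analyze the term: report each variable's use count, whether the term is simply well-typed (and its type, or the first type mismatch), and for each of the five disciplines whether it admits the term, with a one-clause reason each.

usage: ctr [bound]: 1×; key [bound]: 1×; acc [bound]: 0×
order of uses: ctr, key
typing: ill-typed: applying a non-function (A)
ordered: ✗ — the type mismatch rejects it
linear: ✗ — not simply typable
affine: ✗ — fails simple typing
relevant: ✗ — a type mismatch blocks all five
unrestricted: ✗ — the type mismatch rejects it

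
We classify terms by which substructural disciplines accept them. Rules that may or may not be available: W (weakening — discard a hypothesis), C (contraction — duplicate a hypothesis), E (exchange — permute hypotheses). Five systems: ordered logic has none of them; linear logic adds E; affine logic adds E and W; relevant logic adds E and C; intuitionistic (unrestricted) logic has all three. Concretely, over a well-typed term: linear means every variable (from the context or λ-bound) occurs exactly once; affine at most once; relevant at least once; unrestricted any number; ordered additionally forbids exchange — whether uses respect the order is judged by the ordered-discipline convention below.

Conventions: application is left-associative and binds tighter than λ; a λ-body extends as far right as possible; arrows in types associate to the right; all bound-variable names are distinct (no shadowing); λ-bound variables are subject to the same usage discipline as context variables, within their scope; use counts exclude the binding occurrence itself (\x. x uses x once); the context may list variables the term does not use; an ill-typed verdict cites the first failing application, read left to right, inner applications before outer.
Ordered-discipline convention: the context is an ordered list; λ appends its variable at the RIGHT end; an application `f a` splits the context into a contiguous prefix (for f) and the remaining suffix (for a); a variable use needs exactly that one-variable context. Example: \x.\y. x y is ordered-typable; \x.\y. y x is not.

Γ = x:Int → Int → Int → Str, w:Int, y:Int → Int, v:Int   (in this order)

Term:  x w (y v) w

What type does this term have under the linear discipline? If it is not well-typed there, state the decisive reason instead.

not well-typed under linear — needs contraction — w ×2
usage: x: 1×; w: 2×; y: 1×; v: 1×
order of uses: x, w, y, v, w
typing: well-typed at Str
all disciplines: ordered ✗ · linear ✗ · affine ✗ · relevant ✓ · unrestricted ✓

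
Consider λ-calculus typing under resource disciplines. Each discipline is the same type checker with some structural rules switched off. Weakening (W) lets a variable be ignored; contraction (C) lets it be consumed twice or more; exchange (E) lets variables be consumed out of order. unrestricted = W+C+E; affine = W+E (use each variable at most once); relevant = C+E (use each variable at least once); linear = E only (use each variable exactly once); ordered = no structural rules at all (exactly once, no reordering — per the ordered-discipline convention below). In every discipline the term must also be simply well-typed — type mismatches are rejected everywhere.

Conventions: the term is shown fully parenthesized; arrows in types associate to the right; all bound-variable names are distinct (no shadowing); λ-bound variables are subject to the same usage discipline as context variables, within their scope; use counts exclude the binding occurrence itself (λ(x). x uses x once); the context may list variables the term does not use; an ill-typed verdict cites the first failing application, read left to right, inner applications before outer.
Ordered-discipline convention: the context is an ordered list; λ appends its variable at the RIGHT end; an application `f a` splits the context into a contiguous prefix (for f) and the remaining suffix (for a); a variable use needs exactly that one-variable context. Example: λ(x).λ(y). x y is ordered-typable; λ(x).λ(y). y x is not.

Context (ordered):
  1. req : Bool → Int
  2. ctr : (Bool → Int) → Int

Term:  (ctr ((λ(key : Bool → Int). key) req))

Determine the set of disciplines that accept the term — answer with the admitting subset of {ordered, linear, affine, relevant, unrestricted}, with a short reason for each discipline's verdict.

admitted by: linear, affine, relevant, unrestricted
variable uses: req: 1×, ctr: 1×, key (bound): 1×
uses in reading order: ctr, key, req
typing: well-typed at Int
ordered: ✗ — needs exchange: uses follow ctr, key, req
linear: ✓ — each of req, ctr, key used exactly once
affine: ✓ — none of req, ctr, key used more than once
relevant: ✓ — every one of req, ctr, key appears
unrestricted: ✓ — type-checks (Int) and nothing is barred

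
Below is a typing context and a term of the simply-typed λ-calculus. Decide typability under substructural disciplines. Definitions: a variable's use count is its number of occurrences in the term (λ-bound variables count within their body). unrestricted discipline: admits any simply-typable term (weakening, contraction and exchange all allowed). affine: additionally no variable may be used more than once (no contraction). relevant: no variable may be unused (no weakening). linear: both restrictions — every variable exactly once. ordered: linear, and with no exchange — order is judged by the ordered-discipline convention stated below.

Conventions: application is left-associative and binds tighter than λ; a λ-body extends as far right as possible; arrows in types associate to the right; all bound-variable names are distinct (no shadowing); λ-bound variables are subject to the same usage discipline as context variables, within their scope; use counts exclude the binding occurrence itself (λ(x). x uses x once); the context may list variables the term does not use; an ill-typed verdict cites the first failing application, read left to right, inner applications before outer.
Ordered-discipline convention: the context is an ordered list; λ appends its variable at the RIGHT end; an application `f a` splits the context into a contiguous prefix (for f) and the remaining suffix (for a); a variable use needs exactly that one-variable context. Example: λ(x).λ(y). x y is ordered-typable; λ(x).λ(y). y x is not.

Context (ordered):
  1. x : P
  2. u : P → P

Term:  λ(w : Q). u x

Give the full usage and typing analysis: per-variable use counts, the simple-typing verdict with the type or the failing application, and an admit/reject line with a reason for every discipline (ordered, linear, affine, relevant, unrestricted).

usage: x=1; u=1; w (λ-bound)=0
use order (left to right): u, x
typing: ✓ — Q → P
ordered ✗ (unused: w — weakening required)
linear ✗ (unused: w — weakening required)
affine ✓ (x, u, w: no repeats, contraction unneeded)
relevant ✗ (unused: w — weakening required)
unrestricted ✓ (typability at Q → P is all that's needed)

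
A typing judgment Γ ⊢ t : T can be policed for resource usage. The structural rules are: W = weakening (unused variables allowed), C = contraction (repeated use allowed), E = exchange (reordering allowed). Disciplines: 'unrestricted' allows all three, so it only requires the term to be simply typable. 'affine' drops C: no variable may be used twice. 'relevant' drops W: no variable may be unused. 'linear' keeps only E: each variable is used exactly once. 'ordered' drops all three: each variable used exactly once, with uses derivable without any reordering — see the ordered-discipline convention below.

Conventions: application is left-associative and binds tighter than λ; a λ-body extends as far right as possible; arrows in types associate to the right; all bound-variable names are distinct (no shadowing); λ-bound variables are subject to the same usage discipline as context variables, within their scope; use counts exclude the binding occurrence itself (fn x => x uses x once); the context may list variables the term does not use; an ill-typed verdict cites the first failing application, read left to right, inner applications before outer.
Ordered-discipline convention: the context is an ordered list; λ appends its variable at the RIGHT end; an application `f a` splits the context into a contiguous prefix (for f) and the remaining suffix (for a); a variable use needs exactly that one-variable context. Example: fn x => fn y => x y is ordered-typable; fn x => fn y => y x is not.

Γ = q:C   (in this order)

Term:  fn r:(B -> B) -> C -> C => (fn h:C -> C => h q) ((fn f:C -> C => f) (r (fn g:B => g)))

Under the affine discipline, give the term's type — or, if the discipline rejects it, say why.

term : ((B -> B) -> C -> C) -> C
usage: q: 1×; r [bound]: 1×; h [bound]: 1×; f [bound]: 1×; g [bound]: 1×
left-to-right use order: h, q, f, r, g
typing: well-typed — term : ((B -> B) -> C -> C) -> C
all disciplines: ordered ✗; linear ✓; affine ✓; relevant ✓; unrestricted ✓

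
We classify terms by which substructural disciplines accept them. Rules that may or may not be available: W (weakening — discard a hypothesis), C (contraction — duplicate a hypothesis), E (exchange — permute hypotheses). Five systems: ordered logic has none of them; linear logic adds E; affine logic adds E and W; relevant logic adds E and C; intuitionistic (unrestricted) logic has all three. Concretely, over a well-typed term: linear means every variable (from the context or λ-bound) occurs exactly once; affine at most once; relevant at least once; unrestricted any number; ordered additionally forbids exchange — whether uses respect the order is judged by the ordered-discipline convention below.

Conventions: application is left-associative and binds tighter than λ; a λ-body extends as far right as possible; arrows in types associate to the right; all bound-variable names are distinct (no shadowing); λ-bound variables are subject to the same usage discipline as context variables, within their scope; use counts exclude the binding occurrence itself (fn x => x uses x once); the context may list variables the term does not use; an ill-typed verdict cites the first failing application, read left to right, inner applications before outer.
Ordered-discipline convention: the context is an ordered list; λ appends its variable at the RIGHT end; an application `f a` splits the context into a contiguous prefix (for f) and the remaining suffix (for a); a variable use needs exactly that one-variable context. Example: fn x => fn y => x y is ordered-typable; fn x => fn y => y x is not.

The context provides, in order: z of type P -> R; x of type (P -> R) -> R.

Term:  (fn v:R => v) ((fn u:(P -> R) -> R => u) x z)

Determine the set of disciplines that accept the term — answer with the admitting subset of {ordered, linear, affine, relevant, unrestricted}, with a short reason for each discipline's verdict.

admitting disciplines: linear, affine, relevant, unrestricted
use counts: z ×1, x ×1, v (bound) ×1, u (bound) ×1
left-to-right use order: v, u, x, z
typing: well-typed — term : R
ordered: ✗, use order v, u, x, z needs exchange
linear: ✓, each of z, x, v, u used exactly once
affine: ✓, none of z, x, v, u used more than once
relevant: ✓, every one of z, x, v, u appears
unrestricted: ✓, typability at R is all that's needed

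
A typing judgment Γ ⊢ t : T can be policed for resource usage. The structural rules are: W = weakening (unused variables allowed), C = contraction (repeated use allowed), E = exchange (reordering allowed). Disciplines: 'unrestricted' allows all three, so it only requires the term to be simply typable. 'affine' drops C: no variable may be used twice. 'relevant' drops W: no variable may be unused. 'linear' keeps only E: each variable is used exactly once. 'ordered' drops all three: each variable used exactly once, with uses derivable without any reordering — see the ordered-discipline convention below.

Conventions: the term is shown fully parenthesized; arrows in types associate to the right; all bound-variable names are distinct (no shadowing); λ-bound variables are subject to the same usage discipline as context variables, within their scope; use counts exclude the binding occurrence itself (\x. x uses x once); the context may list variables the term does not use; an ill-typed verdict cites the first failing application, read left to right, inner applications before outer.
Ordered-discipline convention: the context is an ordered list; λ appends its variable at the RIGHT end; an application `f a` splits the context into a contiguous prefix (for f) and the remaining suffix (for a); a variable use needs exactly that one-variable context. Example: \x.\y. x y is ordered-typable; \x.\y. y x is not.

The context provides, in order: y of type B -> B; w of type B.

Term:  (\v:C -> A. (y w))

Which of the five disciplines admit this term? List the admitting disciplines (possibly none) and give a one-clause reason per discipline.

admitting disciplines: affine, unrestricted
variable uses: y=1, w=1, v (λ-bound)=0
left-to-right use order: y, w
typing: ✓ — (C -> A) -> B
ordered: ✗ — v left unused
linear: ✗ — v left unused
affine: ✓ — y, w, v: no repeats, contraction unneeded
relevant: ✗ — v left unused
unrestricted: ✓ — typability at (C -> A) -> B is all that's needed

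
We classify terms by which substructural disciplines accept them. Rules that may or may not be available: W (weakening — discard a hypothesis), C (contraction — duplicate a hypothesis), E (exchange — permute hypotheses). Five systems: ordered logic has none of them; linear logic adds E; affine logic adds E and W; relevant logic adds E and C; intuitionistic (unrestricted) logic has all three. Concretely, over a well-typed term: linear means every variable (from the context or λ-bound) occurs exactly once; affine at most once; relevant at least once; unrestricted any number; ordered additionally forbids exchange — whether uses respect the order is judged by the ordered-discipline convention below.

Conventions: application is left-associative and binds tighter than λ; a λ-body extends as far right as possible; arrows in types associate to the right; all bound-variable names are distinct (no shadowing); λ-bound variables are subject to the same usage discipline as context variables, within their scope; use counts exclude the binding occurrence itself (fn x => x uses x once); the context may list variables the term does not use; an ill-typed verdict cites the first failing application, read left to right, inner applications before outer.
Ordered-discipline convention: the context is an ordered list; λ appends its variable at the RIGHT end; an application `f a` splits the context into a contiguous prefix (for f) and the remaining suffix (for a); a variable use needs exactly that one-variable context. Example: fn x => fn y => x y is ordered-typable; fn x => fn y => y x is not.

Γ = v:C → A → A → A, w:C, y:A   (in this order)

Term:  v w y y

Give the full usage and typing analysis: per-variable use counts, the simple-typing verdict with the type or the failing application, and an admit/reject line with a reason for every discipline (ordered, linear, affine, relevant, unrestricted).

counts: v: 1, w: 1, y: 2
left-to-right use order: v, w, y, y
typing: well-typed at A
ordered: ✗, y ×2 used more than once (contraction)
linear: ✗, y ×2 used more than once (contraction)
affine: ✗, y ×2 used more than once (contraction)
relevant: ✓, v, w, y: all used, weakening unneeded
unrestricted: ✓, type-checks (A) and nothing is barred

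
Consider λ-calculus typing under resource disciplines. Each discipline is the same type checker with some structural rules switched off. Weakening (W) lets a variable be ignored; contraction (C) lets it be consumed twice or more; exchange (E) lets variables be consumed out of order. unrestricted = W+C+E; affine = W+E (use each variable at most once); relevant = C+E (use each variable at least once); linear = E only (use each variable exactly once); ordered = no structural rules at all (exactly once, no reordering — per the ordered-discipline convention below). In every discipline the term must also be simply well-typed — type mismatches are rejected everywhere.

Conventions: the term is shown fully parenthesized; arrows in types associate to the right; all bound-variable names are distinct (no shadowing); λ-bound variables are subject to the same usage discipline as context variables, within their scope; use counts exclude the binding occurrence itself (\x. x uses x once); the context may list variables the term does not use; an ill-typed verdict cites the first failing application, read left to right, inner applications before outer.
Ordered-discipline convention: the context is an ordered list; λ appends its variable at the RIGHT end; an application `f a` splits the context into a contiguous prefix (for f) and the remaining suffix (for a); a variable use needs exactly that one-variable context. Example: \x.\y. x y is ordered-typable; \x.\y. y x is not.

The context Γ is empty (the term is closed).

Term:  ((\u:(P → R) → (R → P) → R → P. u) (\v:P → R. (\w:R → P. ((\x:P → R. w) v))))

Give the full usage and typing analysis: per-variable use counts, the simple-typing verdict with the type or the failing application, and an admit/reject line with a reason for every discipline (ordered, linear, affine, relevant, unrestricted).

usage: u [bound]=1; v [bound]=1; w [bound]=1; x [bound]=0
use order (left to right): u, w, v
typing: well-typed at (P → R) → (R → P) → R → P
ordered: ✗ — x left unused
linear: ✗ — x left unused
affine: ✓ — u, v, w, x: no repeats, contraction unneeded
relevant: ✗ — x left unused
unrestricted: ✓ — typability at (P → R) → (R → P) → R → P is all that's needed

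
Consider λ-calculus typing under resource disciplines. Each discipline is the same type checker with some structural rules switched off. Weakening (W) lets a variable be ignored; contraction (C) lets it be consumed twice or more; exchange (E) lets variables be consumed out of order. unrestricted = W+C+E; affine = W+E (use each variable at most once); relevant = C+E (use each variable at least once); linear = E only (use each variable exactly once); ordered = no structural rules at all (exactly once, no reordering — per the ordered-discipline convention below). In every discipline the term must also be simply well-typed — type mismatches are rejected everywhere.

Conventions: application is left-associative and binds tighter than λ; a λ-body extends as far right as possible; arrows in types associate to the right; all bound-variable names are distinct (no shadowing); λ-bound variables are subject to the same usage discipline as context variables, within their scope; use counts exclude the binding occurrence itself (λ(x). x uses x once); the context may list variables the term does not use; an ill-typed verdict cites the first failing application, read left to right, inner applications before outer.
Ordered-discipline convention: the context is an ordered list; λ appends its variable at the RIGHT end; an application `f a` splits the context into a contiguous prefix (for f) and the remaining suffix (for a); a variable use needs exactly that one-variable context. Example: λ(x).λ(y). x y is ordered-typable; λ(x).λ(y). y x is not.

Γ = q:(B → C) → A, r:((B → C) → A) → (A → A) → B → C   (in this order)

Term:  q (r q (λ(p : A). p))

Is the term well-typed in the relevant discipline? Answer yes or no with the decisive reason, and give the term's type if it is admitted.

yes — none of q, r, p goes unused; term : A
usage: q=2; r=1; p [bound]=1
left-to-right use order: q, r, q, p
typing: well-typed at A
summary: ordered ✗ | linear ✗ | affine ✗ | relevant ✓ | unrestricted ✓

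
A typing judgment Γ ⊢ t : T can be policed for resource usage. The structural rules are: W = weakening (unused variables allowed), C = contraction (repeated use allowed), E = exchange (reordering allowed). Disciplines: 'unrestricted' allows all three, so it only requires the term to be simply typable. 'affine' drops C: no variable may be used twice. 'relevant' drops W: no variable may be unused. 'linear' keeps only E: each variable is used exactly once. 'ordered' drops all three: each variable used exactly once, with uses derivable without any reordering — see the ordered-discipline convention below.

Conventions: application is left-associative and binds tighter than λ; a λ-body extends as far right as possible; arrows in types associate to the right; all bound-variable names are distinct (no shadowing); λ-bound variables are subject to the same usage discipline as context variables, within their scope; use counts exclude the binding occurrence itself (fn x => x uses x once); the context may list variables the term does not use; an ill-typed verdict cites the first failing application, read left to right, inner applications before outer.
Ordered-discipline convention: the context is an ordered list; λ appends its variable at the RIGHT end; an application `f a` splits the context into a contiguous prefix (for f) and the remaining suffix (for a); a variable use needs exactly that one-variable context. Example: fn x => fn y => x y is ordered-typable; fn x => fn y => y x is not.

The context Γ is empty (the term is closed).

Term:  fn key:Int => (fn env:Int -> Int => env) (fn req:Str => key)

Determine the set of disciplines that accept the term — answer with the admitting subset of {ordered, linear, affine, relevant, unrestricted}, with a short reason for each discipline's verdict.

accepted by: none
counts: key (bound)=1, env (bound)=1, req (bound)=0
uses in reading order: env, key
typing: ill-typed: an application expects Int -> Int but receives Str -> Int
ordered: ✗, not simply typable
linear: ✗, fails simple typing
affine: ✗, a type mismatch blocks all five
relevant: ✗, the type mismatch rejects it
unrestricted: ✗, not simply typable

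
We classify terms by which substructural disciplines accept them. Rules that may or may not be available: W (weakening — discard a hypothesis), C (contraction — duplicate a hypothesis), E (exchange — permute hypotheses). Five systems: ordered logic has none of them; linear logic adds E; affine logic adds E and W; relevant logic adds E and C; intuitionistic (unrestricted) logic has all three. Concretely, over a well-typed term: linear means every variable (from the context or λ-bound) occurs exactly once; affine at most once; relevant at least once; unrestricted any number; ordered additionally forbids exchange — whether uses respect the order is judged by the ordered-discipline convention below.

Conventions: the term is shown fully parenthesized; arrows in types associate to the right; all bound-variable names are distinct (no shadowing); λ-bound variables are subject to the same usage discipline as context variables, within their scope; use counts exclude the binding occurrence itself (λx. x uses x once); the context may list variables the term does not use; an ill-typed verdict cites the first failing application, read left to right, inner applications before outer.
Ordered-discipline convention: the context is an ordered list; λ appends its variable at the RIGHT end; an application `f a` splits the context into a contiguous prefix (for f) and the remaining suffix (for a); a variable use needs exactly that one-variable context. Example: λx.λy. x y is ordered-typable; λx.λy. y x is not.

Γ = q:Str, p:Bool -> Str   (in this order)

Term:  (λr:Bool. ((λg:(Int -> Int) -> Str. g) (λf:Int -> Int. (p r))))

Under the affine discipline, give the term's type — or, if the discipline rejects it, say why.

term : Bool -> (Int -> Int) -> Str
use counts: q: 0×, p: 1×, r (bound): 1×, g (bound): 1×, f (bound): 0×
left-to-right use order: g, p, r
typing: well-typed at Bool -> (Int -> Int) -> Str
across the five disciplines: ordered ✗ | linear ✗ | affine ✓ | relevant ✗ | unrestricted ✓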